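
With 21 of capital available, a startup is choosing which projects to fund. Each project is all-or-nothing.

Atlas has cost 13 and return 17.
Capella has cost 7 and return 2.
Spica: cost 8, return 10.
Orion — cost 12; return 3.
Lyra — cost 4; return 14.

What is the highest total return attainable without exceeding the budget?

This is a 0-1 knapsack instance.
Take Atlas and Lyra: cost 13 + 4 = 17 ≤ 21, return 17 + 14 = 31.
No other feasible combination does better.

31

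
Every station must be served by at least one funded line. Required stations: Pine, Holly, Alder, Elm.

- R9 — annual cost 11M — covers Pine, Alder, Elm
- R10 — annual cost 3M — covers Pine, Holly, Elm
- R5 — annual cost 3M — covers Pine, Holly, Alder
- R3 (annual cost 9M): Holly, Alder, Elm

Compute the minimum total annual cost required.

6

Choose R10 and R5: together they cover Pine, Holly, Alder, Elm — every station.
Total annual cost: 3 + 3 = 6.
No cover costs less than 6.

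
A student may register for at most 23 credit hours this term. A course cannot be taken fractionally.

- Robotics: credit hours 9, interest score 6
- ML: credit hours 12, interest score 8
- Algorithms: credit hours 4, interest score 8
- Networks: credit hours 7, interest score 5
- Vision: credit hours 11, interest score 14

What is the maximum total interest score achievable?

Allowing fractional choices, the relaxed optimum would be about 27.7, but courses are indivisible.
Algorithms + Networks + Vision: credit hours 4 + 7 + 11 = 22 ≤ 23, interest score 8 + 5 + 14 = 27.
ML + Vision: credit hours 12 + 11 = 23 ≤ 23, interest score 8 + 14 = 22.
Algorithms + Vision: credit hours 4 + 11 = 15 ≤ 23, interest score 8 + 14 = 22.
Best is Algorithms, Networks, and Vision with total interest score 27.

27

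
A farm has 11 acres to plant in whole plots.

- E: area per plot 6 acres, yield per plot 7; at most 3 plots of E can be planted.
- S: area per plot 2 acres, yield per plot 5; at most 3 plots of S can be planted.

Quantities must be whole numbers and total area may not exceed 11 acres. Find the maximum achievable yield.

17

This is a bounded integer knapsack.
3×S: area 6 ≤ 11, yield 3·5 = 15.
1×E and 2×S: area 10 ≤ 11, yield 1·7 + 2·5 = 17.
Best is 17.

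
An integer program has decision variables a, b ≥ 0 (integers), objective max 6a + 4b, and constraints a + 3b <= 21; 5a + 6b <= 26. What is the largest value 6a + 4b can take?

The continuous relaxation peaks at (5.2, 0) with value 31.20; rounding to a feasible lattice point costs some objective.
(a,b)=(5,0): 1·5+3·0=5≤21, 5·5+6·0=25≤26, objective 30.
(a,b)=(4,1): 1·4+3·1=7≤21, 5·4+6·1=26≤26, objective 28.
(a,b)=(4,0): 1·4+3·0=4≤21, 5·4+6·0=20≤26, objective 24.
The best lattice point is (5,0), giving 30.

30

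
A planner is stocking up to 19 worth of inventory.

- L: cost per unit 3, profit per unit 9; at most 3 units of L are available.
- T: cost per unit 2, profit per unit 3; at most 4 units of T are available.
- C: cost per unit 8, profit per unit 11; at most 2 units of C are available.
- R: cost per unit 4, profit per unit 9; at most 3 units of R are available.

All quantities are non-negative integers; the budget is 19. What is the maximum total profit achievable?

48

2×L and 3×R: cost 18 ≤ 19, profit 2·9 + 3·9 = 45.
3×L, 1×T, and 2×R: cost 19 ≤ 19, profit 3·9 + 1·3 + 2·9 = 48.
Best is 48.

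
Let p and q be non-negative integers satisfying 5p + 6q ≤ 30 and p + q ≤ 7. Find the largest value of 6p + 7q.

(p,q)=(6,0) is feasible, giving 36.
(p,q)=(5,0) is feasible, giving 30.
The best lattice point is (6,0), giving 36.

36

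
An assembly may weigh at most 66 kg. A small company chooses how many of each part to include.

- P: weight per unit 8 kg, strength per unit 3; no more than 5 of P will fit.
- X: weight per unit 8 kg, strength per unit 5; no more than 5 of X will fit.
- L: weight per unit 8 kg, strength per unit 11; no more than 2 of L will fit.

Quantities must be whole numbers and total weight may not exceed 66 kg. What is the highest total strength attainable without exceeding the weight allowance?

This is a bounded integer knapsack.
1×P, 5×X, and 2×L: weight 64 ≤ 66, strength 1·3 + 5·5 + 2·11 = 50.
2×P, 4×X, and 2×L: weight 64 ≤ 66, strength 2·3 + 4·5 + 2·11 = 48.
Best is 50.

50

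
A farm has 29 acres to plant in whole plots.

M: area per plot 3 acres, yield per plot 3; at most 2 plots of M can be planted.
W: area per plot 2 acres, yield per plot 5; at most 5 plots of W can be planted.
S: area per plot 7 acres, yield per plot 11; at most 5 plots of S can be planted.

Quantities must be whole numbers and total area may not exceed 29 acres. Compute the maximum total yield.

W has the best ratio (5/2); taking only W gives at most 5×5 = 25 (stopped by the supply cap of 5).
Mixing does better — 4×W and 3×S: area 29 ≤ 29, yield 4·5 + 3·11 = 53.

53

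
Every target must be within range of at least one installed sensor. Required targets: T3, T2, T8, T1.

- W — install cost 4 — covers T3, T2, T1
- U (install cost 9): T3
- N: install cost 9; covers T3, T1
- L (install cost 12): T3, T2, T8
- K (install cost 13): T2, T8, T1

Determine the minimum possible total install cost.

Choose W and L: together they cover T3, T2, T8, T1 — every target.
Total install cost: 4 + 12 = 16.

16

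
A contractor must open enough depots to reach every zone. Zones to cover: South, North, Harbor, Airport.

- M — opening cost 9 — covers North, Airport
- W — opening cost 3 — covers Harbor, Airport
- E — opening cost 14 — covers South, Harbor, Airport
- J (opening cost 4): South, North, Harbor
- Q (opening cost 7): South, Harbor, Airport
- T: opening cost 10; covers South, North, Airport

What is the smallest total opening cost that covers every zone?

7

This is an integer covering problem.
Choose W and J: together they cover South, North, Harbor, Airport — every zone.
Total opening cost: 3 + 4 = 7.
No cover costs less than 7.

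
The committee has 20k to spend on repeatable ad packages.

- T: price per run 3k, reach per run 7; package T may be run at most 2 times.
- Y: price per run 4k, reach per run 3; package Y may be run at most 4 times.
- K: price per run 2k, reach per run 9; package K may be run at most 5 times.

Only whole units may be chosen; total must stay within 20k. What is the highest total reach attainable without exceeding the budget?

K has the best ratio (9/2); taking only K gives at most 5×9 = 45 (stopped by the supply cap of 5).
Mixing does better — 2×T, 1×Y, and 5×K: price 20 ≤ 20, reach 2·7 + 1·3 + 5·9 = 62.

62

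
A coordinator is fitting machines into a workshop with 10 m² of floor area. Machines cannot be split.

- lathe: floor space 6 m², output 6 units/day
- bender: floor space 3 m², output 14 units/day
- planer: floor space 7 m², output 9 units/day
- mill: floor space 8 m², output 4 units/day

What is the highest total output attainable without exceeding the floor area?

23

lathe + bender: floor space 6 + 3 = 9 ≤ 10, output 6 + 14 = 20.
bender + planer: floor space 3 + 7 = 10 ≤ 10, output 14 + 9 = 23.
bender: floor space 3 ≤ 10, output 14.
Best is bender and planer with total output 23.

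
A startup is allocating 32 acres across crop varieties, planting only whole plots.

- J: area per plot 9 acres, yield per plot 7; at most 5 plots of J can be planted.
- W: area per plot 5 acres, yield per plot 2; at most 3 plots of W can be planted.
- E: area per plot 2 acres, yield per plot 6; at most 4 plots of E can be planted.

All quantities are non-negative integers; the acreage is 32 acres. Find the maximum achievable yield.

2×J, 1×W, and 4×E: area 31 ≤ 32, yield 2·7 + 1·2 + 4·6 = 40.
2×J and 4×E: area 26 ≤ 32, yield 2·7 + 4·6 = 38.
Best is 40.

40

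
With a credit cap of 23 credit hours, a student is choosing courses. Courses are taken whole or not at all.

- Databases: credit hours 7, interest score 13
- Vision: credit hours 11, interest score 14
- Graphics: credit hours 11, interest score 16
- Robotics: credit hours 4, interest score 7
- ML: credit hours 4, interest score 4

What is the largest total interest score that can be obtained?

Allowing fractional choices, the relaxed optimum would be about 37.3, but courses are indivisible.
Databases + Vision + Robotics: credit hours 7 + 11 + 4 = 22 ≤ 23, interest score 13 + 14 + 7 = 34.
Databases + Graphics + Robotics: credit hours 7 + 11 + 4 = 22 ≤ 23, interest score 13 + 16 + 7 = 36.
Databases + Graphics + ML: credit hours 7 + 11 + 4 = 22 ≤ 23, interest score 13 + 16 + 4 = 33.
Best is Databases, Graphics, and Robotics with total interest score 36.

36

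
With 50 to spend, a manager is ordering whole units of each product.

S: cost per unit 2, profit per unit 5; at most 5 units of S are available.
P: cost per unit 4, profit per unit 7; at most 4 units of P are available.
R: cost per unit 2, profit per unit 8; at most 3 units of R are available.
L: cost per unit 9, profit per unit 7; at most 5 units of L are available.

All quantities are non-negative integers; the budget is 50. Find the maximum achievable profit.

91

5×S, 4×P, 3×R, and 2×L: cost 50 ≤ 50, profit 5·5 + 4·7 + 3·8 + 2·7 = 91.
4×S, 4×P, 3×R, and 2×L: cost 48 ≤ 50, profit 4·5 + 4·7 + 3·8 + 2·7 = 86.
Best is 91.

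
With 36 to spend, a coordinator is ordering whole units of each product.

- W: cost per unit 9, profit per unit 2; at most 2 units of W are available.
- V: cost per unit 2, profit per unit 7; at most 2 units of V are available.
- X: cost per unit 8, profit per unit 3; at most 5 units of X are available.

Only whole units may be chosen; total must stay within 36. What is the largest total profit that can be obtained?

This is a bounded integer knapsack.
2×V and 3×X: cost 28 ≤ 36, profit 2·7 + 3·3 = 23.
2×V and 4×X: cost 36 ≤ 36, profit 2·7 + 4·3 = 26.
Best is 26.

26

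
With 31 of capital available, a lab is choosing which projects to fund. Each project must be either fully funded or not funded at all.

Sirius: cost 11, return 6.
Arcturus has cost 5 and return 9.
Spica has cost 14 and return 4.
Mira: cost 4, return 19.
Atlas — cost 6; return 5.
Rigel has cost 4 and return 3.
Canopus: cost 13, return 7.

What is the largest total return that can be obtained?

42

Allowing fractional choices, the relaxed optimum would be about 42.5, but projects are indivisible.
Sirius + Arcturus + Mira + Atlas: cost 11 + 5 + 4 + 6 = 26 ≤ 31, return 6 + 9 + 19 + 5 = 39.
Arcturus + Mira + Atlas + Canopus: cost 5 + 4 + 6 + 13 = 28 ≤ 31, return 9 + 19 + 5 + 7 = 40.
Sirius + Arcturus + Mira + Atlas + Rigel: cost 11 + 5 + 4 + 6 + 4 = 30 ≤ 31, return 6 + 9 + 19 + 5 + 3 = 42.
Best is Sirius, Arcturus, Mira, Atlas, and Rigel with total return 42.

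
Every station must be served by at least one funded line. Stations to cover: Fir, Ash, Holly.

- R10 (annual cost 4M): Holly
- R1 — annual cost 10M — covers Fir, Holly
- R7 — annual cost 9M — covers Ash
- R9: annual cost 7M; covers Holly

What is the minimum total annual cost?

19

Choose R1 and R7: together they cover Fir, Ash, Holly — every station.
Total annual cost: 10 + 9 = 19.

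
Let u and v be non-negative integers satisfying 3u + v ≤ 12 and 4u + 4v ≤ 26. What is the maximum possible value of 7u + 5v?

Relaxing integrality, the LP optimum is 38.00 at (u,v) = (2.75, 3.75), which is not an integer point.
(u,v)=(3,3) is feasible, giving 36.
(u,v)=(2,4) is feasible, giving 34.
(u,v)=(3,2) is feasible, giving 31.
Maximum is 36 at (u,v)=(3,3).

36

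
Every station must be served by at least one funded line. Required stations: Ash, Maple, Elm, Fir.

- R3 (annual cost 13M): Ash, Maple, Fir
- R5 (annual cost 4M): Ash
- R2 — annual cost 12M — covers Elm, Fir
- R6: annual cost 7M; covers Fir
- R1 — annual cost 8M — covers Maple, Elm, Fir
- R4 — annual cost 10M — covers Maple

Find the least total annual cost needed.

12

This is a weighted set-cover instance.
Choose R5 and R1: together they cover Ash, Maple, Elm, Fir — every station.
Total annual cost: 4 + 8 = 12.
No cover costs less than 12.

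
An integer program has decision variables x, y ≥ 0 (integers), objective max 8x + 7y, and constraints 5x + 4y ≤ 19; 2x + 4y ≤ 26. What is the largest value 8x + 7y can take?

(x,y)=(3,1) is feasible, giving 31.
(x,y)=(2,2) is feasible, giving 30.
No feasible integer point exceeds 31.

31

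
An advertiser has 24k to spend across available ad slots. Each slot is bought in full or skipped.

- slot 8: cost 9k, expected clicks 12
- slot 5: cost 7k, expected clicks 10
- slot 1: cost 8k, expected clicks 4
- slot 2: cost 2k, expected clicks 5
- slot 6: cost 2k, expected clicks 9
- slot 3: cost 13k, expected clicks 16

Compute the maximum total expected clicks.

40

Treat it as a binary knapsack problem.
Allowing fractional choices, the relaxed optimum would be about 40.9, but ad slots are indivisible.
slot 8 + slot 6 + slot 3: cost 9 + 2 + 13 = 24 ≤ 24, expected clicks 12 + 9 + 16 = 37.
slot 5 + slot 2 + slot 6 + slot 3: cost 7 + 2 + 2 + 13 = 24 ≤ 24, expected clicks 10 + 5 + 9 + 16 = 40.
Best is slot 5, slot 2, slot 6, and slot 3 with total expected clicks 40.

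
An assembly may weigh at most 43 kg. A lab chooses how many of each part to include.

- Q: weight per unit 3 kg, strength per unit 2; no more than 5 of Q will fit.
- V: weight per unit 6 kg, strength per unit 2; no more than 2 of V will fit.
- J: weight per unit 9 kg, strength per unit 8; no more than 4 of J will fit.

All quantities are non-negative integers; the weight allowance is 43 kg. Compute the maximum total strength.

J has the best ratio (8/9); taking only J gives at most 4×8 = 32 (stopped by the weight limit).
Mixing does better — 2×Q and 4×J: weight 42 ≤ 43, strength 2·2 + 4·8 = 36.

36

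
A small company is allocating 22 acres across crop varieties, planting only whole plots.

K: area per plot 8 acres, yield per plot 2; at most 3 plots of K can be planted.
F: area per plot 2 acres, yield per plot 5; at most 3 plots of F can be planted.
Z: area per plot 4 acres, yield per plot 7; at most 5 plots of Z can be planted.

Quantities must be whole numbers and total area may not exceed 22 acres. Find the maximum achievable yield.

3×F and 4×Z: area 22 ≤ 22, yield 3·5 + 4·7 = 43.
1×F and 5×Z: area 22 ≤ 22, yield 1·5 + 5·7 = 40.
Best is 43.

43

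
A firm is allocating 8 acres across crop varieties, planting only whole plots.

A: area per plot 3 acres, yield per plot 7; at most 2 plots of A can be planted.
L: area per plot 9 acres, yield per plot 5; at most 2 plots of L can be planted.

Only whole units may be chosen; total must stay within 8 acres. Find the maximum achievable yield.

14

2×A: area 6 ≤ 8, yield 2·7 = 14.
1×A: area 3 ≤ 8, yield 1·7 = 7.
Best is 14.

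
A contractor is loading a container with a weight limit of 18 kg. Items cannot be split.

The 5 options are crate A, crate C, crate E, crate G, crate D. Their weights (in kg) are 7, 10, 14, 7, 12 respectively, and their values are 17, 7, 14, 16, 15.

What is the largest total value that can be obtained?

33

This is a 0-1 knapsack instance.
crate A + crate G: weight 7 + 7 = 14 ≤ 18, value 17 + 16 = 33.
crate C + crate G: weight 10 + 7 = 17 ≤ 18, value 7 + 16 = 23.
crate A + crate C: weight 7 + 10 = 17 ≤ 18, value 17 + 7 = 24.
Best is crate A and crate G with total value 33.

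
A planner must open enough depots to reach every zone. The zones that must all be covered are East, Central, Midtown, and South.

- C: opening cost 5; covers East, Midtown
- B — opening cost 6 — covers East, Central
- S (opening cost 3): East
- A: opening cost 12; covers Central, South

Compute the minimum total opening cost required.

The greedy cost-per-new-zone heuristic would pick C, B, and A for 23, but a cheaper cover exists.
Choose C and A: together they cover East, Central, Midtown, South — every zone.
Total opening cost: 5 + 12 = 17.
No cover costs less than 17.

17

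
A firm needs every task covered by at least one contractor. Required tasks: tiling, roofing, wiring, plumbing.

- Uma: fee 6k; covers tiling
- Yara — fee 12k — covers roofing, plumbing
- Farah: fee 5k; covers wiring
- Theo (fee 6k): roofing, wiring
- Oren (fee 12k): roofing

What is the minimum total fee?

The greedy cost-per-new-task heuristic would pick Theo, Uma, and Yara for 24, but a cheaper cover exists.
Choose Uma, Yara, and Farah: together they cover tiling, roofing, wiring, plumbing — every task.
Total fee: 6 + 12 + 5 = 23.
No cover costs less than 23.

23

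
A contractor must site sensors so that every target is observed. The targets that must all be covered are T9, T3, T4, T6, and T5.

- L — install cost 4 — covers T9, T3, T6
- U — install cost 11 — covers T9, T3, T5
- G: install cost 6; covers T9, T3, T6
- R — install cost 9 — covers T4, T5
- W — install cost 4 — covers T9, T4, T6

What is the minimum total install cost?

13

This is a weighted set-cover instance.
The greedy cost-per-new-target heuristic would pick L, W, and R for 17, but a cheaper cover exists.
Choose L and R: together they cover T9, T3, T4, T6, T5 — every target.
Total install cost: 4 + 9 = 13.
No cover costs less than 13.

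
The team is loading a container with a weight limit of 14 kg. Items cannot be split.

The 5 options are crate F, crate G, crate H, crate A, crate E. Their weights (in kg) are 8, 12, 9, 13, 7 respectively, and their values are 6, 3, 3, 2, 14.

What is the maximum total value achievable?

14

crate H: weight 9 ≤ 14, value 3.
crate E: weight 7 ≤ 14, value 14.
crate F: weight 8 ≤ 14, value 6.
Best is crate E with total value 14.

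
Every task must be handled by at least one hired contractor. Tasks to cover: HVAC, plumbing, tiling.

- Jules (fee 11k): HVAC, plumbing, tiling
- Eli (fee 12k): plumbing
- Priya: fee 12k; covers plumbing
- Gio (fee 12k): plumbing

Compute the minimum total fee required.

This is an integer covering problem.
Jules alone covers HVAC, plumbing, tiling — every task.
Total fee: 11.

11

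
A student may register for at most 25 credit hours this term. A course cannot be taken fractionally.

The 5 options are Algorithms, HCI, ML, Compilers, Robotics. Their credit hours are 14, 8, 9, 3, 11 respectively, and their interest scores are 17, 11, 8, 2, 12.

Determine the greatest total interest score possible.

Allowing fractional choices, the relaxed optimum would be about 31.3, but courses are indivisible.
Algorithms + Robotics: credit hours 14 + 11 = 25 ≤ 25, interest score 17 + 12 = 29.
Algorithms + HCI: credit hours 14 + 8 = 22 ≤ 25, interest score 17 + 11 = 28.
Algorithms + HCI + Compilers: credit hours 14 + 8 + 3 = 25 ≤ 25, interest score 17 + 11 + 2 = 30.
Best is Algorithms, HCI, and Compilers with total interest score 30.

30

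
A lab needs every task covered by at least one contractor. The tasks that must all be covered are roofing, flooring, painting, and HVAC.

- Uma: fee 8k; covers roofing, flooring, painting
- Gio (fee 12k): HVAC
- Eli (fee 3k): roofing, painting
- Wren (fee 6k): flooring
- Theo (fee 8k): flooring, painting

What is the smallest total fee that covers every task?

This is an integer covering problem.
The greedy cost-per-new-task heuristic would pick Eli, Wren, and Gio for 21, but a cheaper cover exists.
Choose Uma and Gio: together they cover roofing, flooring, painting, HVAC — every task.
Total fee: 8 + 12 = 20.
No cover costs less than 20.

20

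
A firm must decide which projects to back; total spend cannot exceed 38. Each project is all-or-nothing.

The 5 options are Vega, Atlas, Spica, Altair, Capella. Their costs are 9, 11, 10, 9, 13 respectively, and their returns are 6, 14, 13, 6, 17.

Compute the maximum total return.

44

Take Atlas, Spica, and Capella: cost 11 + 10 + 13 = 34 ≤ 38, return 14 + 13 + 17 = 44.
No other feasible combination does better.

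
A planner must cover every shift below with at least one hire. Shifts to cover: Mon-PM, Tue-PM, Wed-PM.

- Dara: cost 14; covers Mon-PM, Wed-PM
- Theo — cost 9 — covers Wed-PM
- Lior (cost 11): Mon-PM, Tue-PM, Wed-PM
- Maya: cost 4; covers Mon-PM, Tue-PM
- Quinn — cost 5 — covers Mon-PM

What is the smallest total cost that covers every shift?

11

The greedy cost-per-new-shift heuristic would pick Maya and Theo for 13, but a cheaper cover exists.
Lior alone covers Mon-PM, Tue-PM, Wed-PM — every shift.
Total cost: 11.
No cover costs less than 11.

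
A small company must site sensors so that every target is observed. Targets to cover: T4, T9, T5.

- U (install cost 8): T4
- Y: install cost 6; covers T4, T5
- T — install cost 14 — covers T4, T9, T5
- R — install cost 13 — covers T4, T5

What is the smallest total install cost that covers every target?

14

This is an integer covering problem.
The greedy cost-per-new-target heuristic would pick Y and T for 20, but a cheaper cover exists.
T alone covers T4, T9, T5 — every target.
Total install cost: 14.
No cover costs less than 14.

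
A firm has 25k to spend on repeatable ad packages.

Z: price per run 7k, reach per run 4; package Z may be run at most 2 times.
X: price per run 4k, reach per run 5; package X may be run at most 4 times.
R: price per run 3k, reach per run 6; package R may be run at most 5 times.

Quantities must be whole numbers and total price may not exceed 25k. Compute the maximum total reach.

40

R has the best ratio (6/3); taking only R gives at most 5×6 = 30 (stopped by the supply cap of 5).
Mixing does better — 2×X and 5×R: price 23 ≤ 25, reach 2·5 + 5·6 = 40.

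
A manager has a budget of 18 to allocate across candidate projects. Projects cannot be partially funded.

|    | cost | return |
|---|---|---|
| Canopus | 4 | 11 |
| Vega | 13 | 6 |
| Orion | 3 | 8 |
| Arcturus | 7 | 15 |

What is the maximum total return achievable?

Canopus + Orion + Arcturus: cost 4 + 3 + 7 = 14 ≤ 18, return 11 + 8 + 15 = 34.
Canopus + Arcturus: cost 4 + 7 = 11 ≤ 18, return 11 + 15 = 26.
Best is Canopus, Orion, and Arcturus with total return 34.

34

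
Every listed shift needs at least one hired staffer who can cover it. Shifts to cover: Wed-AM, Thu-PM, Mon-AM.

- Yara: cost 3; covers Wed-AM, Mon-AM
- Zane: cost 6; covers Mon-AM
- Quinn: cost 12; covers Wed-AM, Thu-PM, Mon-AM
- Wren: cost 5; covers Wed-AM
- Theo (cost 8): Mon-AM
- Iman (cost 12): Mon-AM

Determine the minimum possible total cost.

12

The greedy cost-per-new-shift heuristic would pick Yara and Quinn for 15, but a cheaper cover exists.
Quinn alone covers Wed-AM, Thu-PM, Mon-AM — every shift.
Total cost: 12.
No cover costs less than 12.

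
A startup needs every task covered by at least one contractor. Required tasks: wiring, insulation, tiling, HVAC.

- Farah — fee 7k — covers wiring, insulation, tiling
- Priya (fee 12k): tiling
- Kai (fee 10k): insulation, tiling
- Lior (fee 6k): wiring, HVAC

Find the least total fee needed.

13

This is a weighted set-cover instance.
Choose Farah and Lior: together they cover wiring, insulation, tiling, HVAC — every task.
Total fee: 7 + 6 = 13.
No cover costs less than 13.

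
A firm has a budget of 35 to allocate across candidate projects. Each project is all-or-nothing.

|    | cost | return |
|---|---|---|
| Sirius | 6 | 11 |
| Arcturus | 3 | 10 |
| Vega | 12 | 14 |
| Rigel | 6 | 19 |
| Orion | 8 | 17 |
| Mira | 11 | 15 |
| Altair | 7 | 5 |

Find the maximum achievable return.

This is an integer program with binary decision variables.
Allowing fractional choices, the relaxed optimum would be about 73.2, but projects are indivisible.
Sirius + Arcturus + Vega + Rigel + Orion: cost 6 + 3 + 12 + 6 + 8 = 35 ≤ 35, return 11 + 10 + 14 + 19 + 17 = 71.
Arcturus + Rigel + Orion + Mira + Altair: cost 3 + 6 + 8 + 11 + 7 = 35 ≤ 35, return 10 + 19 + 17 + 15 + 5 = 66.
Sirius + Arcturus + Rigel + Orion + Mira: cost 6 + 3 + 6 + 8 + 11 = 34 ≤ 35, return 11 + 10 + 19 + 17 + 15 = 72.
Best is Sirius, Arcturus, Rigel, Orion, and Mira with total return 72.

72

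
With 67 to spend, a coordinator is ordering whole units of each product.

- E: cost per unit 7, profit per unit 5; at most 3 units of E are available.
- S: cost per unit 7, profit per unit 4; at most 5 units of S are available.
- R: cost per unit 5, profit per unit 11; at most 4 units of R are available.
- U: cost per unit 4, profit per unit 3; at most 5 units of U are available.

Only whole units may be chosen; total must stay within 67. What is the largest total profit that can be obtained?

This is a bounded integer knapsack.
R has the best ratio (11/5); taking only R gives at most 4×11 = 44 (stopped by the supply cap of 4).
Mixing does better — 3×E, 2×S, 4×R, and 3×U: cost 67 ≤ 67, profit 3·5 + 2·4 + 4·11 + 3·3 = 76.

76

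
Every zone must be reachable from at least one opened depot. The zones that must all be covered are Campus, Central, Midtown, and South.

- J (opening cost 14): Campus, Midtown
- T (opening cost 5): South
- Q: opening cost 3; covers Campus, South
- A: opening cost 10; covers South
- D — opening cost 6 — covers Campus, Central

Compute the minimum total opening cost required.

This is an integer covering problem.
Choose J, Q, and D: together they cover Campus, Central, Midtown, South — every zone.
Total opening cost: 14 + 3 + 6 = 23.
No cover costs less than 23.

23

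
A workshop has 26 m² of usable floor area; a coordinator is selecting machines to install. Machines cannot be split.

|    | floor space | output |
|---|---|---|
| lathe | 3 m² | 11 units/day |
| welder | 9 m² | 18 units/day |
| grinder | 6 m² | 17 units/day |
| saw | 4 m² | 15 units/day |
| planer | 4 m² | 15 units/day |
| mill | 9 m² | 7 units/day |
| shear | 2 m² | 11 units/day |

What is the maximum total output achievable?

76

welder + grinder + saw + planer + shear: floor space 9 + 6 + 4 + 4 + 2 = 25 ≤ 26, output 18 + 17 + 15 + 15 + 11 = 76.
lathe + welder + grinder + saw + planer: floor space 3 + 9 + 6 + 4 + 4 = 26 ≤ 26, output 11 + 18 + 17 + 15 + 15 = 76.
lathe + welder + grinder + saw + shear: floor space 3 + 9 + 6 + 4 + 2 = 24 ≤ 26, output 11 + 18 + 17 + 15 + 11 = 72.
The maximum output is 76; one optimal choice is welder, grinder, saw, planer, and shear.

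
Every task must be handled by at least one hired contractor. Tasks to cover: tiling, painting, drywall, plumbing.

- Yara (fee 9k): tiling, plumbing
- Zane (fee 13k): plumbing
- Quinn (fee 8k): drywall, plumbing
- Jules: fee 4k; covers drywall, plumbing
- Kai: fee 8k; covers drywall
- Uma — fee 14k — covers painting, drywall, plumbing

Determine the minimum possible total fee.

The greedy cost-per-new-task heuristic would pick Jules, Yara, and Uma for 27, but a cheaper cover exists.
Choose Yara and Uma: together they cover tiling, painting, drywall, plumbing — every task.
Total fee: 9 + 14 = 23.
No cover costs less than 23.

23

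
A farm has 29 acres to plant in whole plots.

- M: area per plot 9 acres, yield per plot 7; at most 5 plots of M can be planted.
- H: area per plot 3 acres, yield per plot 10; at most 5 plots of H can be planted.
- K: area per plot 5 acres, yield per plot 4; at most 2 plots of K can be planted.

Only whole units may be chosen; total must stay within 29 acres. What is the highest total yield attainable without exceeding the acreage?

61

Take 1×M, 5×H, and 1×K: area 29 ≤ 29, yield 1·7 + 5·10 + 1·4 = 61.
H has the best ratio (10/3) and is taken to its limit of 5; remaining capacity is filled optimally with the others.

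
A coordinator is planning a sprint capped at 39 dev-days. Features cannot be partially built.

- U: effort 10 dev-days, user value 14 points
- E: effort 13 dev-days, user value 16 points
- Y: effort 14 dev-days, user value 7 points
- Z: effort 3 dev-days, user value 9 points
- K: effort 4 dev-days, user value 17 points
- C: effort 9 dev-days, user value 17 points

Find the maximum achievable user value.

73

This is an integer program with binary decision variables.
U + E + Z + K + C: effort 10 + 13 + 3 + 4 + 9 = 39 ≤ 39, user value 14 + 16 + 9 + 17 + 17 = 73.
U + E + K + C: effort 10 + 13 + 4 + 9 = 36 ≤ 39, user value 14 + 16 + 17 + 17 = 64.
Best is U, E, Z, K, and C with total user value 73.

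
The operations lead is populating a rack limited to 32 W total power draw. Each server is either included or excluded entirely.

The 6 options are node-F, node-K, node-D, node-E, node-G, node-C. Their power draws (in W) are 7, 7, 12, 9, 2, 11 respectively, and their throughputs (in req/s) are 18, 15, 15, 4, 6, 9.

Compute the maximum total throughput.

Take node-F, node-K, node-D, and node-G: power draw 7 + 7 + 12 + 2 = 28 ≤ 32, throughput 18 + 15 + 15 + 6 = 54.
No other feasible combination does better.

54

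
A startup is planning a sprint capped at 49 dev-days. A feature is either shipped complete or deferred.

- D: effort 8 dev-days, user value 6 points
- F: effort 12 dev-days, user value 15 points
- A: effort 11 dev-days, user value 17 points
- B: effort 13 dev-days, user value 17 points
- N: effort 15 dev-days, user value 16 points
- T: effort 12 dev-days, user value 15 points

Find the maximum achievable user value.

This is a 0-1 knapsack instance.
Take F, A, B, and T: effort 12 + 11 + 13 + 12 = 48 ≤ 49, user value 15 + 17 + 17 + 15 = 64.
No other feasible combination does better.

64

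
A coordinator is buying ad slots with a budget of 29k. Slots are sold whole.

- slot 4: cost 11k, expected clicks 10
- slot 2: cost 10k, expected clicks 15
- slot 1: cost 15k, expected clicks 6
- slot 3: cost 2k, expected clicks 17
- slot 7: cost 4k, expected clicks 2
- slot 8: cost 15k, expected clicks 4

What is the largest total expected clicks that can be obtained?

44

Treat it as a binary knapsack problem.
Allowing fractional choices, the relaxed optimum would be about 44.8, but ad slots are indivisible.
slot 4 + slot 2 + slot 3 + slot 7: cost 11 + 10 + 2 + 4 = 27 ≤ 29, expected clicks 10 + 15 + 17 + 2 = 44.
slot 4 + slot 2 + slot 3: cost 11 + 10 + 2 = 23 ≤ 29, expected clicks 10 + 15 + 17 = 42.
slot 2 + slot 1 + slot 3: cost 10 + 15 + 2 = 27 ≤ 29, expected clicks 15 + 6 + 17 = 38.
Best is slot 4, slot 2, slot 3, and slot 7 with total expected clicks 44.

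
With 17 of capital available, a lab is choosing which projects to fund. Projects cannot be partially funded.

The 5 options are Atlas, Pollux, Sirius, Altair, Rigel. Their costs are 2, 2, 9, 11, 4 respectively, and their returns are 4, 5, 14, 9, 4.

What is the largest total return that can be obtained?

27

Pollux + Sirius + Rigel: cost 2 + 9 + 4 = 15 ≤ 17, return 5 + 14 + 4 = 23.
Atlas + Pollux + Sirius + Rigel: cost 2 + 2 + 9 + 4 = 17 ≤ 17, return 4 + 5 + 14 + 4 = 27.
Atlas + Pollux + Sirius: cost 2 + 2 + 9 = 13 ≤ 17, return 4 + 5 + 14 = 23.
Best is Atlas, Pollux, Sirius, and Rigel with total return 27.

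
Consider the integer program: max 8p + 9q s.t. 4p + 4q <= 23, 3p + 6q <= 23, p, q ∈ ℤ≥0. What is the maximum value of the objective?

42

(p,q)=(3,2) is feasible, giving 42.
(p,q)=(4,1) is feasible, giving 41.
No feasible integer point exceeds 42.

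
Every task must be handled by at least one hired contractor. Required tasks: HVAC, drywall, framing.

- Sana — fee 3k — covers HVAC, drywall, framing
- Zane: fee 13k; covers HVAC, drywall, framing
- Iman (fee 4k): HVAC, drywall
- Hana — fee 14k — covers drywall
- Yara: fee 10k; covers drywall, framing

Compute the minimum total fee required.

Sana alone covers HVAC, drywall, framing — every task.
Total fee: 3.
No cover costs less than 3.

3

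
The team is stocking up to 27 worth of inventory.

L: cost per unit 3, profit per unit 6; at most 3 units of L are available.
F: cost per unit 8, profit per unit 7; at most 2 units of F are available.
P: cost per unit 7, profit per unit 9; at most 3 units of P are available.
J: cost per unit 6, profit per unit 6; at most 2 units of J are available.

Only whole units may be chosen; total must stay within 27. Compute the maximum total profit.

39

Take 2×L and 3×P: cost 27 ≤ 27, profit 2·6 + 3·9 = 39.
No other integer combination yields more.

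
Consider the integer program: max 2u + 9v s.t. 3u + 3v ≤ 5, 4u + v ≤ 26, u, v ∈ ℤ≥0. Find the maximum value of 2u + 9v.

Relaxing integrality, the LP optimum is 15.00 at (u,v) = (0, 1.67), which is not an integer point.
(u,v)=(0,1): 3·0+3·1=3≤5, 4·0+1·1=1≤26, objective 9.
(u,v)=(1,0): 3·1+3·0=3≤5, 4·1+1·0=4≤26, objective 2.
(u,v)=(0,0): 3·0+3·0=0≤5, 4·0+1·0=0≤26, objective 0.
The best lattice point is (0,1), giving 9.

9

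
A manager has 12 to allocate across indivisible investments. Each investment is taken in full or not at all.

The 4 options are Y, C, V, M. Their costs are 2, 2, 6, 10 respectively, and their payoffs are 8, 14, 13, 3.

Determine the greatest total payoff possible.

This is a 0-1 knapsack instance.
Y + C: cost 2 + 2 = 4 ≤ 12, payoff 8 + 14 = 22.
Y + C + V: cost 2 + 2 + 6 = 10 ≤ 12, payoff 8 + 14 + 13 = 35.
C + V: cost 2 + 6 = 8 ≤ 12, payoff 14 + 13 = 27.
Best is Y, C, and V with total payoff 35.

35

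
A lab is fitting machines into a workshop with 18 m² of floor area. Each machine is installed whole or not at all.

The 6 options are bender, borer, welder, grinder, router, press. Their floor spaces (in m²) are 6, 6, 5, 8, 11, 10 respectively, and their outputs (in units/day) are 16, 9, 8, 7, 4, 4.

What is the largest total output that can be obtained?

This is an integer program with binary decision variables.
Allowing fractional choices, the relaxed optimum would be about 33.9, but machines are indivisible.
bender + welder: floor space 6 + 5 = 11 ≤ 18, output 16 + 8 = 24.
bender + borer: floor space 6 + 6 = 12 ≤ 18, output 16 + 9 = 25.
bender + borer + welder: floor space 6 + 6 + 5 = 17 ≤ 18, output 16 + 9 + 8 = 33.
Best is bender, borer, and welder with total output 33.

33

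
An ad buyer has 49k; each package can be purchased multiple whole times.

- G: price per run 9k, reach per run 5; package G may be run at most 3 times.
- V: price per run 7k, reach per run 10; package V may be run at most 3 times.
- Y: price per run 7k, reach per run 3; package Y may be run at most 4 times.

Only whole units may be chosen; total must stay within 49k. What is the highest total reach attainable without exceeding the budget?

45

V has the best ratio (10/7); taking only V gives at most 3×10 = 30 (stopped by the supply cap of 3).
Mixing does better — 3×G and 3×V: price 48 ≤ 49, reach 3·5 + 3·10 = 45.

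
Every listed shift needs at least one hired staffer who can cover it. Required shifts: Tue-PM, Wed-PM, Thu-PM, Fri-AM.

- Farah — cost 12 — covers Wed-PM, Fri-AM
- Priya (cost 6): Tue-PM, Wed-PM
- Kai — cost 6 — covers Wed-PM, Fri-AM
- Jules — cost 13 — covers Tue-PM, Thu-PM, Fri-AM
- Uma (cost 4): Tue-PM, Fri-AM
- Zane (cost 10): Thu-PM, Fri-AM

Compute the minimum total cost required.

The greedy cost-per-new-shift heuristic would pick Uma, Priya, and Zane for 20, but a cheaper cover exists.
Choose Priya and Zane: together they cover Tue-PM, Wed-PM, Thu-PM, Fri-AM — every shift.
Total cost: 6 + 10 = 16.
No cover costs less than 16.

16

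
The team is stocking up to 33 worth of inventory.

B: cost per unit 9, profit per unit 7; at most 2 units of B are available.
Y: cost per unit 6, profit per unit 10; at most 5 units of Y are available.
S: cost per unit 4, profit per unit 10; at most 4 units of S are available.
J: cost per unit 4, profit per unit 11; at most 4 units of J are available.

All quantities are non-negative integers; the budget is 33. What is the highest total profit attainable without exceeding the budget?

4×S and 4×J: cost 32 ≤ 33, profit 4·10 + 4·11 = 84.
3×S and 4×J: cost 28 ≤ 33, profit 3·10 + 4·11 = 74.
Best is 84.

84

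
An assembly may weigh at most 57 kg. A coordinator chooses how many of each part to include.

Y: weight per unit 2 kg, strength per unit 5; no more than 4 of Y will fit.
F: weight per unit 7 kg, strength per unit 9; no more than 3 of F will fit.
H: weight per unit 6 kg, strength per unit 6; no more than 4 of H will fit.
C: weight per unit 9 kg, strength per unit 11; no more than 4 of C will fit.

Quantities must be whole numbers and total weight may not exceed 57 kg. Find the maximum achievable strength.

80

Take 4×Y, 3×F, and 3×C: weight 56 ≤ 57, strength 4·5 + 3·9 + 3·11 = 80.
Y has the best ratio (5/2) and is taken to its limit of 4; remaining capacity is filled optimally with the others.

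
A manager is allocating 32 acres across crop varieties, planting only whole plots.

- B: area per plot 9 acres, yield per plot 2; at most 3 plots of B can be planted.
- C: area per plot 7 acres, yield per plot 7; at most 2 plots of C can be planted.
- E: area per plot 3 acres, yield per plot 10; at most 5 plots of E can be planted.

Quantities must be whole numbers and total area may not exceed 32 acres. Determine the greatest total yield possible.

64

E has the best ratio (10/3); taking only E gives at most 5×10 = 50 (stopped by the supply cap of 5).
Mixing does better — 2×C and 5×E: area 29 ≤ 32, yield 2·7 + 5·10 = 64.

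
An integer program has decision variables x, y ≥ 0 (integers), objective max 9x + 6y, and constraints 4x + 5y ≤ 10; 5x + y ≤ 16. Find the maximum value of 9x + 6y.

18

Relaxing integrality, the LP optimum is 22.50 at (x,y) = (2.5, 0), which is not an integer point.
(x,y)=(2,0): 4·2+5·0=8≤10, 5·2+1·0=10≤16, objective 18.
(x,y)=(1,1): 4·1+5·1=9≤10, 5·1+1·1=6≤16, objective 15.
Maximum is 18 at (x,y)=(2,0).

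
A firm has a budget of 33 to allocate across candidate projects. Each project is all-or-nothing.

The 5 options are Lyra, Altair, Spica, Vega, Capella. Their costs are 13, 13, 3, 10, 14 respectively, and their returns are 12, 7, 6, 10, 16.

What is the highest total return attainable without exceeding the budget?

Take Lyra, Spica, and Capella: cost 13 + 3 + 14 = 30 ≤ 33, return 12 + 6 + 16 = 34.
No other feasible combination does better.

34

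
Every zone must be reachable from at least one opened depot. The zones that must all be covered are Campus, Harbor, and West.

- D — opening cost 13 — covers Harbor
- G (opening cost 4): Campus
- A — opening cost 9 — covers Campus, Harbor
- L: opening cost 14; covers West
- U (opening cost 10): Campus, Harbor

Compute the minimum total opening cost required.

23

This is a weighted set-cover instance.
Choose A and L: together they cover Campus, Harbor, West — every zone.
Total opening cost: 9 + 14 = 23.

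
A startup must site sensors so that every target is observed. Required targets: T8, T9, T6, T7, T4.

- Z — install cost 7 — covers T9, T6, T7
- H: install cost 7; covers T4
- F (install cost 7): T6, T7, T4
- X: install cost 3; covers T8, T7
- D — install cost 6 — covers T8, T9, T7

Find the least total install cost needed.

13

The greedy cost-per-new-target heuristic would pick X, Z, and H for 17, but a cheaper cover exists.
Choose F and D: together they cover T8, T9, T6, T7, T4 — every target.
Total install cost: 7 + 6 = 13.
No cover costs less than 13.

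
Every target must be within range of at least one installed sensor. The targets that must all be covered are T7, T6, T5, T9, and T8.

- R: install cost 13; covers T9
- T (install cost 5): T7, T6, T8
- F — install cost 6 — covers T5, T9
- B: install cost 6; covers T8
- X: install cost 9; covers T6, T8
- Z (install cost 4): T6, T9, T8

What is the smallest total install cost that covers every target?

11

Choose T and F: together they cover T7, T6, T5, T9, T8 — every target.
Total install cost: 5 + 6 = 11.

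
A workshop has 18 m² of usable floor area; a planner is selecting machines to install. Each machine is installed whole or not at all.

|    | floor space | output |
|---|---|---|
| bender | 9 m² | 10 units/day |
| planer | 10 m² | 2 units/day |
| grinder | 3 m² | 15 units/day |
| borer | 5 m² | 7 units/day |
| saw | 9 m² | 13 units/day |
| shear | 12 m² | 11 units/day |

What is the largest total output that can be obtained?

35

Take grinder, borer, and saw: floor space 3 + 5 + 9 = 17 ≤ 18, output 15 + 7 + 13 = 35.
No other feasible combination does better.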